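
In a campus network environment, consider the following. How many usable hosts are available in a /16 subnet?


Given: subnet mask /16
Host bits = 32 - 16 = 16
Total addresses = 2^16 = 65536
Usable hosts = 65536 - 2 (network + broadcast) = 65534

65534


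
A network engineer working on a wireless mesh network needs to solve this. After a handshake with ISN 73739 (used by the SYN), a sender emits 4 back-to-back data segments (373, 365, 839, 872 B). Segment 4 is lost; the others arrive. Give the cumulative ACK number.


SYN uses sequence number 73739; first data byte = ISN + 1 = 73740.
Segment 1: SEQ = 73740, len = 373 B, covers [73740, 74112]
Segment 2: SEQ = 74113, len = 365 B, covers [74113, 74477]
Segment 3: SEQ = 74478, len = 839 B, covers [74478, 75316]
Segment 4: SEQ = 75317, len = 872 B, covers [75317, 76188] [LOST]
In-order data received: bytes [73740, 75316] (segments 1..3).
Segment 4 missing -> gap begins at byte 75317.
Cumulative ACK = next expected in-order byte = 73740 + 373 + 365 + 839 = 75317

75317


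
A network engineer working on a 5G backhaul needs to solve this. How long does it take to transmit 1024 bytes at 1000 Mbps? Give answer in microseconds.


Given: packet = 1024 bytes, bandwidth = 1000 Mbps
Packet in bits = 1024 * 8 = 8192 bits
Bandwidth = 1000 * 10^6 = 1000000000 bps
Time = 8192 / 1000000000 seconds
Time in us = 8192 * 10^6 / 1000000000 = 8.192

8.192


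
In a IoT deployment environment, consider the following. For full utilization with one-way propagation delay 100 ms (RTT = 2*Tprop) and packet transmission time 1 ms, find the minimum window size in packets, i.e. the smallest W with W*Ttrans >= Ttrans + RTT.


Given: Ttrans = 1 ms, RTT = 200 ms (= 2 * Tprop, Tprop = 100 ms)
Time until first ACK returns = Ttrans + RTT = 1 + 200 = 201 ms
Need W * Ttrans >= Ttrans + RTT  ->  W >= (Ttrans + RTT) / Ttrans
(Ttrans + RTT) / Ttrans = 201 / 1 = 201
W_min = ceil(201) = 201

201


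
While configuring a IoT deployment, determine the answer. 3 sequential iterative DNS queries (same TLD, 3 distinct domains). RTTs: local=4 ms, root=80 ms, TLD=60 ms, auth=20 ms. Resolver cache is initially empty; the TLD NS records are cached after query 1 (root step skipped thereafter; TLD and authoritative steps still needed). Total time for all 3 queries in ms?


Lookup 1 (cold cache): local + root + TLD + auth = 4 + 80 + 60 + 20 = 164 ms
Lookups 2..3 (TLD NS cached -> skip root; new domain -> still ask TLD and auth): local + TLD + auth = 4 + 60 + 20 = 84 ms each
Remaining 2 lookups: 2 * 84 = 168 ms
Total = 164 + 168 = 332 ms

332


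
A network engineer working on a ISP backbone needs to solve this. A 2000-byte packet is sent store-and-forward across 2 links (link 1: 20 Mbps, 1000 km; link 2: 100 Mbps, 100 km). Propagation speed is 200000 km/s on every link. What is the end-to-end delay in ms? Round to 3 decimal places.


Packet = 2000 bytes = 16000 bits. Store-and-forward: sum (t_trans + t_prop) per link.
Link 1: t_trans = 16000/(20*10^6) s = 0.8000 ms; t_prop = 1000/200000 s = 5.0000 ms; subtotal = 5.8000 ms
Link 2: t_trans = 16000/(100*10^6) s = 0.1600 ms; t_prop = 100/200000 s = 0.5000 ms; subtotal = 0.6600 ms
End-to-end = 5.8000 + 0.6600 = 6.4600 ms -> 6.460 ms (3 dp)

6.460


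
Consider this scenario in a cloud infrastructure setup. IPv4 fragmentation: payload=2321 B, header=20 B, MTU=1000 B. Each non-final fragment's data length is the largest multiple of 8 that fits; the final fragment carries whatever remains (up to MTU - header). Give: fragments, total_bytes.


Max data per non-final fragment = floor((MTU - header)/8)*8 = floor((1000 - 20)/8)*8 = floor(980/8)*8 = 976 B
Final fragment needs no 8-byte alignment: it can carry up to MTU - header = 980 B
Non-final fragments needed = ceil((payload - 980) / 976) = ceil(1341/976) = ceil(1.3740) = 2
Number of fragments = 2 + 1 = 3
Fragment sizes (data): 2 * 976 B + 369 B (last, 369 <= 980 OK)
Total bytes sent = payload + n_frags * header = 2321 + 3*20 = 2321 + 60 = 2381 B

3, 2381


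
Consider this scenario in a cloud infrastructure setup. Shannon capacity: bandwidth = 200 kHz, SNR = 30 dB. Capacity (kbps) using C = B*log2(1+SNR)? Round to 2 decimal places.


Given: B = 200 kHz, SNR = 30 dB
SNR linear = 10^(30/10) = 1000
1 + SNR = 1001
log2(1001) = 9.9672262588
C = 200 * 1000 * 9.9672262588 = 1993445.2518 bps
C = 1993.445252 kbps -> 1993.45 kbps (2 dp)

1993.45


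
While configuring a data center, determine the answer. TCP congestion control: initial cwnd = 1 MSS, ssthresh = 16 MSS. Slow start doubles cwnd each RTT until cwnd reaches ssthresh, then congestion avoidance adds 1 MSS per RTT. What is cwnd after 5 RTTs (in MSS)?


RTT 0: cwnd = 1 MSS (initial)
RTT 1: cwnd = 2 MSS (slow start, doubled)
RTT 2: cwnd = 4 MSS (slow start, doubled)
RTT 3: cwnd = 8 MSS (slow start, doubled)
RTT 4: cwnd = 16 MSS (slow start, doubled)
RTT 5: cwnd = 17 MSS (congestion avoidance, +1)

17


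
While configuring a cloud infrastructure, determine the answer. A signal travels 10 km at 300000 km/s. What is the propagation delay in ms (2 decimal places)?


Given: distance = 10 km, speed = 300000 km/s
Delay = distance / speed = 10 / 300000 seconds
Delay in ms = 10 * 1000 / 300000
Delay = 0.0333 ms
Rounded to 2 dp = 0.03 ms

0.03


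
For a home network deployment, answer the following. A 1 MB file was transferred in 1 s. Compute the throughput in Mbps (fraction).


Given: file = 1 MB, time = 1 s
File in Mb = 1 * 8 = 8 Mb
Throughput = 8 / 1 Mbps
Throughput = 8 Mbps

8


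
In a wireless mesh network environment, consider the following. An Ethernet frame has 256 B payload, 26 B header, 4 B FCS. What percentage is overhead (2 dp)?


Given: payload = 256 B, header = 26 B, trailer = 4 B
Overhead bytes = header + trailer = 26 + 4 = 30
Total frame = payload + overhead = 256 + 30 = 286
Overhead % = 30 / 286 * 100 = 10.4895% -> 10.49% (2 dp)

10.49


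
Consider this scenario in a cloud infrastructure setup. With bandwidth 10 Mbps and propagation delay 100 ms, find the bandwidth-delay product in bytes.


Given: bandwidth = 10 Mbps, delay = 100 ms
BDP in bits = 10 * 10^6 * 100 / 1000
BDP in bits = 1000000
BDP in bytes = 1000000 / 8 = 125000

125000


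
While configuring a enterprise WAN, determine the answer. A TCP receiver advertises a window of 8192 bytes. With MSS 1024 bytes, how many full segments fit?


Given: RWND = 8192 bytes, MSS = 1024 bytes
Full segments = floor(RWND / MSS)
Full segments = floor(8192 / 1024)
Full segments = floor(8.0) = 8

8


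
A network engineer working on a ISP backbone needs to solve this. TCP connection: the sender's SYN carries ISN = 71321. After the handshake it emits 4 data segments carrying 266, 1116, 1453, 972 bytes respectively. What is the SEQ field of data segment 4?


The SYN occupies sequence number ISN = 71321, so the first data byte is ISN + 1 = 71322.
SEQ of data segment i = (ISN + 1) + sum of payload sizes of segments 1..i-1.
Segment 1: SEQ = 71322, payload = 266 bytes
Segment 2: SEQ = 71588, payload = 1116 bytes
Segment 3: SEQ = 72704, payload = 1453 bytes
Segment 4: SEQ = 74157, payload = 972 bytes
SEQ of segment 4 = 71322 + 266 + 1116 + 1453 = 74157

74157


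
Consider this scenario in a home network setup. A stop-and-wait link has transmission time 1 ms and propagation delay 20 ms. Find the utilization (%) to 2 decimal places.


Given: Ttrans = 1 ms, Tprop = 20 ms
RTT = 2 * Tprop = 2 * 20 = 40 ms
U = Ttrans / (Ttrans + RTT)
U = 1 / (1 + 40)
U = 1 / 41 = 0.02439
U% = 2.44%

2.44


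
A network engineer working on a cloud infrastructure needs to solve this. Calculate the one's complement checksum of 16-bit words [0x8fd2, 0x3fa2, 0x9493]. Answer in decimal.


Given words: [0x8fd2, 0x3fa2, 0x9493]
Step 1: Sum all words
Raw sum = 36818 + 16290 + 38035 = 91143
Step 2: Fold carry: (25607 + 1) = 25608
One's complement = ~25608 & 0xFFFF = 39927

39927


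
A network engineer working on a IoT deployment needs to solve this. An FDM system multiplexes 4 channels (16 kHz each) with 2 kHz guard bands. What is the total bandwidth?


Given: 4 channels, 16 kHz each, guard = 2 kHz
Channel bandwidth = 4 * 16 = 64 kHz
Guard bands = 3 gaps * 2 kHz = 6 kHz
Total = 64 + 6 = 70 kHz

70


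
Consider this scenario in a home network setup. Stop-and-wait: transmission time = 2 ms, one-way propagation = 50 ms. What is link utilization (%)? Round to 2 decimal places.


Given: Ttrans = 2 ms, Tprop = 50 ms
RTT = 2 * Tprop = 2 * 50 = 100 ms
U = Ttrans / (Ttrans + RTT)
U = 2 / (2 + 100)
U = 2 / 102 = 0.019608
U% = 1.96%

1.96


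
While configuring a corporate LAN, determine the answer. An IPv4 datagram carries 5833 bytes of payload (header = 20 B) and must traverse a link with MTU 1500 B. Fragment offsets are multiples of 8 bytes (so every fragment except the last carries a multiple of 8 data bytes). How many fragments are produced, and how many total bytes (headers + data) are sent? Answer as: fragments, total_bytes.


Max data per non-final fragment = floor((MTU - header)/8)*8 = floor((1500 - 20)/8)*8 = floor(1480/8)*8 = 1480 B
Final fragment needs no 8-byte alignment: it can carry up to MTU - header = 1480 B
Non-final fragments needed = ceil((payload - 1480) / 1480) = ceil(4353/1480) = ceil(2.9412) = 3
Number of fragments = 3 + 1 = 4
Fragment sizes (data): 3 * 1480 B + 1393 B (last, 1393 <= 1480 OK)
Total bytes sent = payload + n_frags * header = 5833 + 4*20 = 5833 + 80 = 5913 B

4, 5913


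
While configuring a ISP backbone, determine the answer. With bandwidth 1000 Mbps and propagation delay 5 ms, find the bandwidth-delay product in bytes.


Given: bandwidth = 1000 Mbps, delay = 5 ms
BDP in bits = 1000 * 10^6 * 5 / 1000
BDP in bits = 5000000
BDP in bytes = 5000000 / 8 = 625000

625000


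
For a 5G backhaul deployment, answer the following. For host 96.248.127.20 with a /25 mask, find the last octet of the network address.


Given: IP = 96.248.127.20, prefix = /25
Subnet mask = 255.255.255.128
Last octet of IP: 20
Last octet of mask: 128
Network last octet = 20 AND 128 = 0

0


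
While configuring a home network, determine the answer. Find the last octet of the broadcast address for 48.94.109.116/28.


Given: IP = 48.94.109.116, prefix = /28
Host bits = 32 - 28 = 4
Network last octet = 116 AND mask = 112
Host part size = 2^4 - 1 = 15
Broadcast last octet = 112 OR 15 = 127

127


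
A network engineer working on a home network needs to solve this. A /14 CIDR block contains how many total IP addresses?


Given: CIDR prefix /14
Host bits = 32 - 14 = 18
Total addresses = 2^18 = 262144

262144


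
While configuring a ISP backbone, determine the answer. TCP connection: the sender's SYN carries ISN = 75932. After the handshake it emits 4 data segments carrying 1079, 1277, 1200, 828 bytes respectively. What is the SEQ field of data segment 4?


The SYN occupies sequence number ISN = 75932, so the first data byte is ISN + 1 = 75933.
SEQ of data segment i = (ISN + 1) + sum of payload sizes of segments 1..i-1.
Segment 1: SEQ = 75933, payload = 1079 bytes
Segment 2: SEQ = 77012, payload = 1277 bytes
Segment 3: SEQ = 78289, payload = 1200 bytes
Segment 4: SEQ = 79489, payload = 828 bytes
SEQ of segment 4 = 75933 + 1079 + 1277 + 1200 = 79489

79489


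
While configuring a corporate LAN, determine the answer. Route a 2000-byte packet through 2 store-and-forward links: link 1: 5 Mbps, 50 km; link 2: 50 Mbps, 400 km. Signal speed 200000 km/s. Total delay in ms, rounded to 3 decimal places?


Packet = 2000 bytes = 16000 bits. Store-and-forward: sum (t_trans + t_prop) per link.
Link 1: t_trans = 16000/(5*10^6) s = 3.2000 ms; t_prop = 50/200000 s = 0.2500 ms; subtotal = 3.4500 ms
Link 2: t_trans = 16000/(50*10^6) s = 0.3200 ms; t_prop = 400/200000 s = 2.0000 ms; subtotal = 2.3200 ms
End-to-end = 3.4500 + 2.3200 = 5.7700 ms -> 5.770 ms (3 dp)

5.770


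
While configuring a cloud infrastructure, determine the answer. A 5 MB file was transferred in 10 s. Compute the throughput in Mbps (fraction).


Given: file = 5 MB, time = 10 s
File in Mb = 5 * 8 = 40 Mb
Throughput = 40 / 10 Mbps
Throughput = 4 Mbps

4


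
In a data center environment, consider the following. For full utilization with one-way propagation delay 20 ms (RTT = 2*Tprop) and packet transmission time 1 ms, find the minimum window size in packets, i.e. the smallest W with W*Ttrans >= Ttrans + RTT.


Given: Ttrans = 1 ms, RTT = 40 ms (= 2 * Tprop, Tprop = 20 ms)
Time until first ACK returns = Ttrans + RTT = 1 + 40 = 41 ms
Need W * Ttrans >= Ttrans + RTT  ->  W >= (Ttrans + RTT) / Ttrans
(Ttrans + RTT) / Ttrans = 41 / 1 = 41
W_min = ceil(41) = 41

41


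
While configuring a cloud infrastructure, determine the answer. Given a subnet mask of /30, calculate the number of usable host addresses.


Given: subnet mask /30
Host bits = 32 - 30 = 2
Total addresses = 2^2 = 4
Usable hosts = 4 - 2 (network + broadcast) = 2

2


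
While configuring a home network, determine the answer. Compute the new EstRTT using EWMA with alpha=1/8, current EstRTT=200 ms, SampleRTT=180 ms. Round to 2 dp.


Given: EstRTT = 200 ms, SampleRTT = 180 ms, alpha = 1/8
New EstRTT = (1 - alpha) * EstRTT + alpha * SampleRTT
(7/8) * 200 = 175
(1/8) * 180 = 22.5
New EstRTT = 175 + 22.5 = 197.5 ms -> 197.50 ms (2 dp)

197.50


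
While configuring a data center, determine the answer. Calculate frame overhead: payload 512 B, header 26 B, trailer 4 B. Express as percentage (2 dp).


Given: payload = 512 B, header = 26 B, trailer = 4 B
Overhead bytes = header + trailer = 26 + 4 = 30
Total frame = payload + overhead = 512 + 30 = 542
Overhead % = 30 / 542 * 100 = 5.5351% -> 5.54% (2 dp)

5.54


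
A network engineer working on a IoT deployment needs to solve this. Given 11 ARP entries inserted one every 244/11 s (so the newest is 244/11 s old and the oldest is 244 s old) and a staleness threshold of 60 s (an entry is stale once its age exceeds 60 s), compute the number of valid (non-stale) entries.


Ages are k * 244/11 s for k = 1..11 (spacing = 22.1818 s).
Entry k is valid iff k * 244/11 <= 60 iff k <= 11 * 60 / 244 = 2.7049
n_valid = floor(2.7049) = 2
(n_stale = 11 - 2 = 9)

2


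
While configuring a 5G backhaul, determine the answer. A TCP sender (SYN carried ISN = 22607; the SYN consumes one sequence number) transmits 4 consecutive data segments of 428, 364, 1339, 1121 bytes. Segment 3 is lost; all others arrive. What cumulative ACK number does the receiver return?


SYN uses sequence number 22607; first data byte = ISN + 1 = 22608.
Segment 1: SEQ = 22608, len = 428 B, covers [22608, 23035]
Segment 2: SEQ = 23036, len = 364 B, covers [23036, 23399]
Segment 3: SEQ = 23400, len = 1339 B, covers [23400, 24738] [LOST]
Segment 4: SEQ = 24739, len = 1121 B, covers [24739, 25859]
In-order data received: bytes [22608, 23399] (segments 1..2).
Segment 3 missing -> gap begins at byte 23400; later segments buffered out of order.
Cumulative ACK = next expected in-order byte = 22608 + 428 + 364 = 23400

23400


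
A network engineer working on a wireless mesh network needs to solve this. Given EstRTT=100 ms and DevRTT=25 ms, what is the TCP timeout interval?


Given: EstRTT = 100 ms, DevRTT = 25 ms
Timeout = EstRTT + 4 * DevRTT
4 * DevRTT = 4 * 25 = 100
Timeout = 100 + 100 = 200 ms

200


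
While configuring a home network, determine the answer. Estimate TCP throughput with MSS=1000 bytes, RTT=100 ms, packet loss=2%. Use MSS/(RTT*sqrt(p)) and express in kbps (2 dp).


Given: MSS = 1000 bytes, RTT = 100 ms, loss = 2%
RTT in seconds = 100 / 1000 = 0.1
Loss rate = 2% = 0.02
sqrt(loss) = sqrt(0.02) = 0.141421356237
Throughput (bytes/s) = 1000 / (0.1 * 0.141421356237) = 70710.6781
Throughput (kbps) = 70710.6781 * 8 / 1000 = 565.685425 -> 565.69 kbps (2 dp)

565.69


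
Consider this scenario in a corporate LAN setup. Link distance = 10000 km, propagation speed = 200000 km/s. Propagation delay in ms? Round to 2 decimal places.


Given: distance = 10000 km, speed = 200000 km/s
Delay = distance / speed = 10000 / 200000 seconds
Delay in ms = 10000 * 1000 / 200000
Delay = 50.0000 ms
Rounded to 2 dp = 50.00 ms

50.00


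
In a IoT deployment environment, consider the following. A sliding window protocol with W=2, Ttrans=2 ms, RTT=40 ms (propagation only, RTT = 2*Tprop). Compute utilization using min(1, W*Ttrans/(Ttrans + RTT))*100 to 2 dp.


Given: W = 2, Ttrans = 2 ms, RTT = 40 ms (= 2 * Tprop, Tprop = 20 ms)
Cycle time = Ttrans + RTT = 2 + 40 = 42 ms (first packet sent until its ACK returns)
W * Ttrans = 2 * 2 = 4 ms of sending per cycle
W * Ttrans / (Ttrans + RTT) = 4 / 42 = 0.095238
U = min(1, 0.095238) = 0.095238
U% = 9.52%

9.52


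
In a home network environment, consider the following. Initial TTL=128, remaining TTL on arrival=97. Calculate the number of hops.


Given: initial TTL = 128, received TTL = 97
Hops = initial TTL - received TTL
Hops = 128 - 97 = 31

31


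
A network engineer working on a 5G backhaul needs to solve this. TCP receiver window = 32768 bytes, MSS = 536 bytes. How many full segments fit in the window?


Given: RWND = 32768 bytes, MSS = 536 bytes
Full segments = floor(RWND / MSS)
Full segments = floor(32768 / 536)
Full segments = floor(61.1343) = 61

61


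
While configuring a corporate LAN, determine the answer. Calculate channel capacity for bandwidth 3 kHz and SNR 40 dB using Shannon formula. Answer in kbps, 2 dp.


Given: B = 3 kHz, SNR = 40 dB
SNR linear = 10^(40/10) = 10000
1 + SNR = 10001
log2(10001) = 13.2878566418
C = 3 * 1000 * 13.2878566418 = 39863.5699 bps
C = 39.863570 kbps -> 39.86 kbps (2 dp)

39.86


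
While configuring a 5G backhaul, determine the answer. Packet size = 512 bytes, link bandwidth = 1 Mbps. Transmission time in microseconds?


Given: packet = 512 bytes, bandwidth = 1 Mbps
Packet in bits = 512 * 8 = 4096 bits
Bandwidth = 1 * 10^6 = 1000000 bps
Time = 4096 / 1000000 seconds
Time in us = 4096 * 10^6 / 1000000 = 4096

4096


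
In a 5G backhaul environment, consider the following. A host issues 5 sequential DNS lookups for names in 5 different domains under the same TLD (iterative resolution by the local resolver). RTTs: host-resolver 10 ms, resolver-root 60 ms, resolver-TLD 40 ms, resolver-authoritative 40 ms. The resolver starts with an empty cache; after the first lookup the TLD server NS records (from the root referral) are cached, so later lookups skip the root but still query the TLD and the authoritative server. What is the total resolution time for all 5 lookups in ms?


Lookup 1 (cold cache): local + root + TLD + auth = 10 + 60 + 40 + 40 = 150 ms
Lookups 2..5 (TLD NS cached -> skip root; new domain -> still ask TLD and auth): local + TLD + auth = 10 + 40 + 40 = 90 ms each
Remaining 4 lookups: 4 * 90 = 360 ms
Total = 150 + 360 = 510 ms

510


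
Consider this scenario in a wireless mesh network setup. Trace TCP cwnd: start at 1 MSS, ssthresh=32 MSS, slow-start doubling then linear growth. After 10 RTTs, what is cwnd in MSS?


RTT 0: cwnd = 1 MSS (initial)
RTT 1: cwnd = 2 MSS (slow start, doubled)
RTT 2: cwnd = 4 MSS (slow start, doubled)
RTT 3: cwnd = 8 MSS (slow start, doubled)
RTT 4: cwnd = 16 MSS (slow start, doubled)
RTT 5: cwnd = 32 MSS (slow start, doubled)
RTT 6: cwnd = 33 MSS (congestion avoidance, +1)
RTT 7: cwnd = 34 MSS (congestion avoidance, +1)
RTT 8: cwnd = 35 MSS (congestion avoidance, +1)
RTT 9: cwnd = 36 MSS (congestion avoidance, +1)
RTT 10: cwnd = 37 MSS (congestion avoidance, +1)

37


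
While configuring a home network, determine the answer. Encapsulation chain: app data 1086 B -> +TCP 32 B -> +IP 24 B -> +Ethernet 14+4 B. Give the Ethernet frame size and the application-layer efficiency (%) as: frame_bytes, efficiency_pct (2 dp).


TCP segment = 1086 + 32 = 1118 B
IP packet = 1118 + 24 = 1142 B
Ethernet frame = 1142 + 14 + 4 = 1160 B
Efficiency = app / frame = 1086 / 1160 = 0.936207 = 93.6207% -> 93.62% (2 dp)

1160, 93.62


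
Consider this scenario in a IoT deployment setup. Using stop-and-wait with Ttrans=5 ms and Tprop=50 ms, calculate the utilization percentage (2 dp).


Given: Ttrans = 5 ms, Tprop = 50 ms
RTT = 2 * Tprop = 2 * 50 = 100 ms
U = Ttrans / (Ttrans + RTT)
U = 5 / (5 + 100)
U = 5 / 105 = 0.047619
U% = 4.76%

4.76


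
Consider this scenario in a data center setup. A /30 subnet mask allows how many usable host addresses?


Given: subnet mask /30
Host bits = 32 - 30 = 2
Total addresses = 2^2 = 4
Usable hosts = 4 - 2 (network + broadcast) = 2

2


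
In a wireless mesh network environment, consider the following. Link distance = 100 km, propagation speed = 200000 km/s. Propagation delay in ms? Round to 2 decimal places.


Given: distance = 100 km, speed = 200000 km/s
Delay = distance / speed = 100 / 200000 seconds
Delay in ms = 100 * 1000 / 200000
Delay = 0.5000 ms
Rounded to 2 dp = 0.50 ms

0.50


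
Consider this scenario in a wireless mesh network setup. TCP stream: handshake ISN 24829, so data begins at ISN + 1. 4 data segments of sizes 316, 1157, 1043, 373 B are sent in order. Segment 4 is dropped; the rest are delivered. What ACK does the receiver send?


SYN uses sequence number 24829; first data byte = ISN + 1 = 24830.
Segment 1: SEQ = 24830, len = 316 B, covers [24830, 25145]
Segment 2: SEQ = 25146, len = 1157 B, covers [25146, 26302]
Segment 3: SEQ = 26303, len = 1043 B, covers [26303, 27345]
Segment 4: SEQ = 27346, len = 373 B, covers [27346, 27718] [LOST]
In-order data received: bytes [24830, 27345] (segments 1..3).
Segment 4 missing -> gap begins at byte 27346.
Cumulative ACK = next expected in-order byte = 24830 + 316 + 1157 + 1043 = 27346

27346


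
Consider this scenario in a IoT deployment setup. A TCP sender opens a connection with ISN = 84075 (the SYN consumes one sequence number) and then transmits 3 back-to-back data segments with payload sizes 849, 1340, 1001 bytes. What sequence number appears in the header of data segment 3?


The SYN occupies sequence number ISN = 84075, so the first data byte is ISN + 1 = 84076.
SEQ of data segment i = (ISN + 1) + sum of payload sizes of segments 1..i-1.
Segment 1: SEQ = 84076, payload = 849 bytes
Segment 2: SEQ = 84925, payload = 1340 bytes
Segment 3: SEQ = 86265, payload = 1001 bytes
SEQ of segment 3 = 84076 + 849 + 1340 = 86265

86265


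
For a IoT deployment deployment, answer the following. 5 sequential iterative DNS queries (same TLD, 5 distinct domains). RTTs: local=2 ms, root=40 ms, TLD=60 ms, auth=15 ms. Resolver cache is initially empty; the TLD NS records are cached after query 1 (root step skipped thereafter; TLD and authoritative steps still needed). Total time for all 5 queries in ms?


Lookup 1 (cold cache): local + root + TLD + auth = 2 + 40 + 60 + 15 = 117 ms
Lookups 2..5 (TLD NS cached -> skip root; new domain -> still ask TLD and auth): local + TLD + auth = 2 + 60 + 15 = 77 ms each
Remaining 4 lookups: 4 * 77 = 308 ms
Total = 117 + 308 = 425 ms

425


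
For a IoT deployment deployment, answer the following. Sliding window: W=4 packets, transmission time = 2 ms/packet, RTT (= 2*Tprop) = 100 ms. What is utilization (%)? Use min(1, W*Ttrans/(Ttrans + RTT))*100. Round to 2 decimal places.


Given: W = 4, Ttrans = 2 ms, RTT = 100 ms (= 2 * Tprop, Tprop = 50 ms)
Cycle time = Ttrans + RTT = 2 + 100 = 102 ms (first packet sent until its ACK returns)
W * Ttrans = 4 * 2 = 8 ms of sending per cycle
W * Ttrans / (Ttrans + RTT) = 8 / 102 = 0.078431
U = min(1, 0.078431) = 0.078431
U% = 7.84%

7.84


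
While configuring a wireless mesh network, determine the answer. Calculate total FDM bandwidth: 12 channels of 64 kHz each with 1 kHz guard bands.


Given: 12 channels, 64 kHz each, guard = 1 kHz
Channel bandwidth = 12 * 64 = 768 kHz
Guard bands = 11 gaps * 1 kHz = 11 kHz
Total = 768 + 11 = 779 kHz

779


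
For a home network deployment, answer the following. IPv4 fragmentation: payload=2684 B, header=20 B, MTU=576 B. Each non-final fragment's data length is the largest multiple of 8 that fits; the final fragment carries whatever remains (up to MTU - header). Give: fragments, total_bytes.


Max data per non-final fragment = floor((MTU - header)/8)*8 = floor((576 - 20)/8)*8 = floor(556/8)*8 = 552 B
Final fragment needs no 8-byte alignment: it can carry up to MTU - header = 556 B
Non-final fragments needed = ceil((payload - 556) / 552) = ceil(2128/552) = ceil(3.8551) = 4
Number of fragments = 4 + 1 = 5
Fragment sizes (data): 4 * 552 B + 476 B (last, 476 <= 556 OK)
Total bytes sent = payload + n_frags * header = 2684 + 5*20 = 2684 + 100 = 2784 B

5, 2784


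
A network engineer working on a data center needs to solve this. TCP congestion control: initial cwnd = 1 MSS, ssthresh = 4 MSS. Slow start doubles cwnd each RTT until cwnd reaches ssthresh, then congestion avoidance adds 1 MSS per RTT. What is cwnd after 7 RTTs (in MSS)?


RTT 0: cwnd = 1 MSS (initial)
RTT 1: cwnd = 2 MSS (slow start, doubled)
RTT 2: cwnd = 4 MSS (slow start, doubled)
RTT 3: cwnd = 5 MSS (congestion avoidance, +1)
RTT 4: cwnd = 6 MSS (congestion avoidance, +1)
RTT 5: cwnd = 7 MSS (congestion avoidance, +1)
RTT 6: cwnd = 8 MSS (congestion avoidance, +1)
RTT 7: cwnd = 9 MSS (congestion avoidance, +1)

9


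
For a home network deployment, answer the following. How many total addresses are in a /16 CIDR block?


Given: CIDR prefix /16
Host bits = 32 - 16 = 16
Total addresses = 2^16 = 65536

65536


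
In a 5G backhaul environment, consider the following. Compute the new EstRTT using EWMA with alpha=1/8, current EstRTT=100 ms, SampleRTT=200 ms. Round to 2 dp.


Given: EstRTT = 100 ms, SampleRTT = 200 ms, alpha = 1/8
New EstRTT = (1 - alpha) * EstRTT + alpha * SampleRTT
(7/8) * 100 = 87.5
(1/8) * 200 = 25
New EstRTT = 87.5 + 25 = 112.5 ms -> 112.50 ms (2 dp)

112.50


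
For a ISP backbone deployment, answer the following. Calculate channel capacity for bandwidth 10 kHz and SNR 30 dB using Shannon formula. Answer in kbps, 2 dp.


Given: B = 10 kHz, SNR = 30 dB
SNR linear = 10^(30/10) = 1000
1 + SNR = 1001
log2(1001) = 9.9672262588
C = 10 * 1000 * 9.9672262588 = 99672.2626 bps
C = 99.672263 kbps -> 99.67 kbps (2 dp)

99.67


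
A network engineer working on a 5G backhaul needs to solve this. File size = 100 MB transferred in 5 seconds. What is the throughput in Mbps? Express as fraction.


Given: file = 100 MB, time = 5 s
File in Mb = 100 * 8 = 800 Mb
Throughput = 800 / 5 Mbps
Throughput = 160 Mbps

160


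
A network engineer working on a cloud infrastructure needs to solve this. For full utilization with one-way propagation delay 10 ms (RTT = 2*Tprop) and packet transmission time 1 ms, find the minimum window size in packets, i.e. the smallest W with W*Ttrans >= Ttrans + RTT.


Given: Ttrans = 1 ms, RTT = 20 ms (= 2 * Tprop, Tprop = 10 ms)
Time until first ACK returns = Ttrans + RTT = 1 + 20 = 21 ms
Need W * Ttrans >= Ttrans + RTT  ->  W >= (Ttrans + RTT) / Ttrans
(Ttrans + RTT) / Ttrans = 21 / 1 = 21
W_min = ceil(21) = 21

21


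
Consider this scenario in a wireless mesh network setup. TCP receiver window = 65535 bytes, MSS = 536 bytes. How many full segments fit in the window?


Given: RWND = 65535 bytes, MSS = 536 bytes
Full segments = floor(RWND / MSS)
Full segments = floor(65535 / 536)
Full segments = floor(122.2668) = 122

122


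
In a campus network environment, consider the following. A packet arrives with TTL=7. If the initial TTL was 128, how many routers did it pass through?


Given: initial TTL = 128, received TTL = 7
Hops = initial TTL - received TTL
Hops = 128 - 7 = 121

121


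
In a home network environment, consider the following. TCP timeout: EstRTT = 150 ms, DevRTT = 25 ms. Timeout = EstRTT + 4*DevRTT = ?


Given: EstRTT = 150 ms, DevRTT = 25 ms
Timeout = EstRTT + 4 * DevRTT
4 * DevRTT = 4 * 25 = 100
Timeout = 150 + 100 = 250 ms

250


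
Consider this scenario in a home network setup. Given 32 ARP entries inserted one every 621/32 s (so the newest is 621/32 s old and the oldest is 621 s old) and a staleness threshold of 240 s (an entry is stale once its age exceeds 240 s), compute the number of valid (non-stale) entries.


Ages are k * 621/32 s for k = 1..32 (spacing = 19.4062 s).
Entry k is valid iff k * 621/32 <= 240 iff k <= 32 * 240 / 621 = 12.3671
n_valid = floor(12.3671) = 12
(n_stale = 32 - 12 = 20)

12


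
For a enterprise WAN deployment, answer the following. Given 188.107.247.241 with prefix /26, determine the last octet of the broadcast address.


Given: IP = 188.107.247.241, prefix = /26
Host bits = 32 - 26 = 6
Network last octet = 241 AND mask = 192
Host part size = 2^6 - 1 = 63
Broadcast last octet = 192 OR 63 = 255

255


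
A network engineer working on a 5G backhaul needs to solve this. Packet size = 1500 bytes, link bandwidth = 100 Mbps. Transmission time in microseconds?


Given: packet = 1500 bytes, bandwidth = 100 Mbps
Packet in bits = 1500 * 8 = 12000 bits
Bandwidth = 100 * 10^6 = 100000000 bps
Time = 12000 / 100000000 seconds
Time in us = 12000 * 10^6 / 100000000 = 120

120


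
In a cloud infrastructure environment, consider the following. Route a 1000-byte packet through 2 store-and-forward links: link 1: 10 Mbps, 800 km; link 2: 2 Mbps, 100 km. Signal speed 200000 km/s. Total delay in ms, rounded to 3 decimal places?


Packet = 1000 bytes = 8000 bits. Store-and-forward: sum (t_trans + t_prop) per link.
Link 1: t_trans = 8000/(10*10^6) s = 0.8000 ms; t_prop = 800/200000 s = 4.0000 ms; subtotal = 4.8000 ms
Link 2: t_trans = 8000/(2*10^6) s = 4.0000 ms; t_prop = 100/200000 s = 0.5000 ms; subtotal = 4.5000 ms
End-to-end = 4.8000 + 4.5000 = 9.3000 ms -> 9.300 ms (3 dp)

9.300


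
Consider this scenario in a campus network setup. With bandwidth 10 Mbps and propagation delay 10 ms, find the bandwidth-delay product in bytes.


Given: bandwidth = 10 Mbps, delay = 10 ms
BDP in bits = 10 * 10^6 * 10 / 1000
BDP in bits = 100000
BDP in bytes = 100000 / 8 = 12500

12500


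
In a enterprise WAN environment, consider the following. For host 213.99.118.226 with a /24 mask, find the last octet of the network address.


Given: IP = 213.99.118.226, prefix = /24
Subnet mask = 255.255.255.0
Last octet of IP: 226
Last octet of mask: 0
Network last octet = 226 AND 0 = 0

0


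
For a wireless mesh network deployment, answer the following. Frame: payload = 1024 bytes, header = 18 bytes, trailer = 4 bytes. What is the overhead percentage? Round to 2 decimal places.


Given: payload = 1024 B, header = 18 B, trailer = 4 B
Overhead bytes = header + trailer = 18 + 4 = 22
Total frame = payload + overhead = 1024 + 22 = 1046
Overhead % = 22 / 1046 * 100 = 2.1033% -> 2.10% (2 dp)

2.10


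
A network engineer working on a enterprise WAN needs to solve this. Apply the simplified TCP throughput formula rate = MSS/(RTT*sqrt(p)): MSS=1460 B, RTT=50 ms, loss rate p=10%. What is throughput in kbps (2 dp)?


Given: MSS = 1460 bytes, RTT = 50 ms, loss = 10%
RTT in seconds = 50 / 1000 = 0.05
Loss rate = 10% = 0.1
sqrt(loss) = sqrt(0.1) = 0.316227766017
Throughput (bytes/s) = 1460 / (0.05 * 0.316227766017) = 92338.5077
Throughput (kbps) = 92338.5077 * 8 / 1000 = 738.708061 -> 738.71 kbps (2 dp)

738.71


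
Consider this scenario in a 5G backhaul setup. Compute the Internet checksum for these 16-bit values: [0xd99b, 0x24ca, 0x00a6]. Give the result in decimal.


Given words: [0xd99b, 0x24ca, 0x00a6]
Step 1: Sum all words
Raw sum = 55707 + 9418 + 166 = 65291
One's complement = ~65291 & 0xFFFF = 244

244


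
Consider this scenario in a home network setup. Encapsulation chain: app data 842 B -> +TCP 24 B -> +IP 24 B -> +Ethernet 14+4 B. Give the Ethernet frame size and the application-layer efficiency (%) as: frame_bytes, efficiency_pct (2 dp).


TCP segment = 842 + 24 = 866 B
IP packet = 866 + 24 = 890 B
Ethernet frame = 890 + 14 + 4 = 908 B
Efficiency = app / frame = 842 / 908 = 0.927313 = 92.7313% -> 92.73% (2 dp)

908, 92.73


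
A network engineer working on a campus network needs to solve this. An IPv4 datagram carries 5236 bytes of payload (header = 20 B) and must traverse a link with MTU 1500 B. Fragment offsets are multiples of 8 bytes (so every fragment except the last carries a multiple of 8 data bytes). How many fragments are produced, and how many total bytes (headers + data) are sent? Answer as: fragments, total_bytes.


Max data per non-final fragment = floor((MTU - header)/8)*8 = floor((1500 - 20)/8)*8 = floor(1480/8)*8 = 1480 B
Final fragment needs no 8-byte alignment: it can carry up to MTU - header = 1480 B
Non-final fragments needed = ceil((payload - 1480) / 1480) = ceil(3756/1480) = ceil(2.5378) = 3
Number of fragments = 3 + 1 = 4
Fragment sizes (data): 3 * 1480 B + 796 B (last, 796 <= 1480 OK)
Total bytes sent = payload + n_frags * header = 5236 + 4*20 = 5236 + 80 = 5316 B

4, 5316


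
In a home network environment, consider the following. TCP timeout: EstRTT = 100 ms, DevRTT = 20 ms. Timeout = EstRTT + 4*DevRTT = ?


Given: EstRTT = 100 ms, DevRTT = 20 ms
Timeout = EstRTT + 4 * DevRTT
4 * DevRTT = 4 * 20 = 80
Timeout = 100 + 80 = 180 ms

180


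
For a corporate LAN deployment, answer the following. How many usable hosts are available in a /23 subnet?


Given: subnet mask /23
Host bits = 32 - 23 = 9
Total addresses = 2^9 = 512
Usable hosts = 512 - 2 (network + broadcast) = 510

510


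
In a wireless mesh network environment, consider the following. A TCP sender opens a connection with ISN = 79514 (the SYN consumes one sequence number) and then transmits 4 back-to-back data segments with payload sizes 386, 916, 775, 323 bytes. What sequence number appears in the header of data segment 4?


The SYN occupies sequence number ISN = 79514, so the first data byte is ISN + 1 = 79515.
SEQ of data segment i = (ISN + 1) + sum of payload sizes of segments 1..i-1.
Segment 1: SEQ = 79515, payload = 386 bytes
Segment 2: SEQ = 79901, payload = 916 bytes
Segment 3: SEQ = 80817, payload = 775 bytes
Segment 4: SEQ = 81592, payload = 323 bytes
SEQ of segment 4 = 79515 + 386 + 916 + 775 = 81592

81592


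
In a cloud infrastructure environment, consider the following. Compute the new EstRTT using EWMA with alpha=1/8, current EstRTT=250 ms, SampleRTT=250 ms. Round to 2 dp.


Given: EstRTT = 250 ms, SampleRTT = 250 ms, alpha = 1/8
New EstRTT = (1 - alpha) * EstRTT + alpha * SampleRTT
(7/8) * 250 = 218.75
(1/8) * 250 = 31.25
New EstRTT = 218.75 + 31.25 = 250 ms -> 250.00 ms (2 dp)

250.00


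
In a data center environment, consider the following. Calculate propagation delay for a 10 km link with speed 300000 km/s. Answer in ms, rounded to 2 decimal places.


Given: distance = 10 km, speed = 300000 km/s
Delay = distance / speed = 10 / 300000 seconds
Delay in ms = 10 * 1000 / 300000
Delay = 0.0333 ms
Rounded to 2 dp = 0.03 ms

0.03


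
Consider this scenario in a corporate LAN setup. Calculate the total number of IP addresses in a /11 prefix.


Given: CIDR prefix /11
Host bits = 32 - 11 = 21
Total addresses = 2^21 = 2097152

2097152


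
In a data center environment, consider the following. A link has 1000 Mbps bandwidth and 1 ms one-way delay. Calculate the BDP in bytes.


Given: bandwidth = 1000 Mbps, delay = 1 ms
BDP in bits = 1000 * 10^6 * 1 / 1000
BDP in bits = 1000000
BDP in bytes = 1000000 / 8 = 125000

125000


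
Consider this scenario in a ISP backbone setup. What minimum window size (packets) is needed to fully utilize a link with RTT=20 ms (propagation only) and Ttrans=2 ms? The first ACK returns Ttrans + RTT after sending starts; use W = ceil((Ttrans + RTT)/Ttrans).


Given: Ttrans = 2 ms, RTT = 20 ms (= 2 * Tprop, Tprop = 10 ms)
Time until first ACK returns = Ttrans + RTT = 2 + 20 = 22 ms
Need W * Ttrans >= Ttrans + RTT  ->  W >= (Ttrans + RTT) / Ttrans
(Ttrans + RTT) / Ttrans = 22 / 2 = 11
W_min = ceil(11) = 11

11


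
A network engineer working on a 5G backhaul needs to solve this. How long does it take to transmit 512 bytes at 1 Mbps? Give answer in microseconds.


Given: packet = 512 bytes, bandwidth = 1 Mbps
Packet in bits = 512 * 8 = 4096 bits
Bandwidth = 1 * 10^6 = 1000000 bps
Time = 4096 / 1000000 seconds
Time in us = 4096 * 10^6 / 1000000 = 4096

4096


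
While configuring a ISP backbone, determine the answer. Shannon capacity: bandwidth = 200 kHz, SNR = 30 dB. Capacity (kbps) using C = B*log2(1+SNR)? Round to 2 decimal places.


Given: B = 200 kHz, SNR = 30 dB
SNR linear = 10^(30/10) = 1000
1 + SNR = 1001
log2(1001) = 9.9672262588
C = 200 * 1000 * 9.9672262588 = 1993445.2518 bps
C = 1993.445252 kbps -> 1993.45 kbps (2 dp)

1993.45


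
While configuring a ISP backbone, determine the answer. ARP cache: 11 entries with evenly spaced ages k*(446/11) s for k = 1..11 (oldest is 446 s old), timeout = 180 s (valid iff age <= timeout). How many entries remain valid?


Ages are k * 446/11 s for k = 1..11 (spacing = 40.5455 s).
Entry k is valid iff k * 446/11 <= 180 iff k <= 11 * 180 / 446 = 4.4395
n_valid = floor(4.4395) = 4
(n_stale = 11 - 4 = 7)

4


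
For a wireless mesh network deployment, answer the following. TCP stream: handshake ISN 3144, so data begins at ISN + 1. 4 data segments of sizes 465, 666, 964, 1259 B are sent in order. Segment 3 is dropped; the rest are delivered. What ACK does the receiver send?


SYN uses sequence number 3144; first data byte = ISN + 1 = 3145.
Segment 1: SEQ = 3145, len = 465 B, covers [3145, 3609]
Segment 2: SEQ = 3610, len = 666 B, covers [3610, 4275]
Segment 3: SEQ = 4276, len = 964 B, covers [4276, 5239] [LOST]
Segment 4: SEQ = 5240, len = 1259 B, covers [5240, 6498]
In-order data received: bytes [3145, 4275] (segments 1..2).
Segment 3 missing -> gap begins at byte 4276; later segments buffered out of order.
Cumulative ACK = next expected in-order byte = 3145 + 465 + 666 = 4276

4276


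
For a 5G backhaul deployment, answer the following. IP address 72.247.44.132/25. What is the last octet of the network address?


Given: IP = 72.247.44.132, prefix = /25
Subnet mask = 255.255.255.128
Last octet of IP: 132
Last octet of mask: 128
Network last octet = 132 AND 128 = 128

128


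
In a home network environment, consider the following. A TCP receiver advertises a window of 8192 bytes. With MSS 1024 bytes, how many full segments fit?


Given: RWND = 8192 bytes, MSS = 1024 bytes
Full segments = floor(RWND / MSS)
Full segments = floor(8192 / 1024)
Full segments = floor(8.0) = 8

8


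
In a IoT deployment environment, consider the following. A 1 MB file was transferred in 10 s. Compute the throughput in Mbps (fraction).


Given: file = 1 MB, time = 10 s
File in Mb = 1 * 8 = 8 Mb
Throughput = 8 / 10 Mbps
Throughput = 4/5 Mbps

4/5


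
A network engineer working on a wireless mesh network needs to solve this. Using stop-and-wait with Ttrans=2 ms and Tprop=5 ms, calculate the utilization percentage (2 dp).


Given: Ttrans = 2 ms, Tprop = 5 ms
RTT = 2 * Tprop = 2 * 5 = 10 ms
U = Ttrans / (Ttrans + RTT)
U = 2 / (2 + 10)
U = 2 / 12 = 0.166667
U% = 16.67%

16.67


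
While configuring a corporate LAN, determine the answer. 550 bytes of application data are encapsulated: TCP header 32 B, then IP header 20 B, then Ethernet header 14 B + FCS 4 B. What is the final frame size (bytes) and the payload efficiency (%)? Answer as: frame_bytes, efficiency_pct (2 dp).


TCP segment = 550 + 32 = 582 B
IP packet = 582 + 20 = 602 B
Ethernet frame = 602 + 14 + 4 = 620 B
Efficiency = app / frame = 550 / 620 = 0.887097 = 88.7097% -> 88.71% (2 dp)

620, 88.71


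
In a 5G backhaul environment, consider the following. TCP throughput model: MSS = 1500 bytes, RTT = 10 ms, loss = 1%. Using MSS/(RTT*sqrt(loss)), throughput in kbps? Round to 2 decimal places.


Given: MSS = 1500 bytes, RTT = 10 ms, loss = 1%
RTT in seconds = 10 / 1000 = 0.01
Loss rate = 1% = 0.01
sqrt(loss) = sqrt(0.01) = 0.1
Throughput (bytes/s) = 1500 / (0.01 * 0.1) = 1500000.0000
Throughput (kbps) = 1500000.0000 * 8 / 1000 = 12000.000000 -> 12000.00 kbps (2 dp)

12000.00


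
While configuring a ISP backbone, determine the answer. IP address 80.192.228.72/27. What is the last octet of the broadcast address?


Given: IP = 80.192.228.72, prefix = /27
Host bits = 32 - 27 = 5
Network last octet = 72 AND mask = 64
Host part size = 2^5 - 1 = 31
Broadcast last octet = 64 OR 31 = 95

95
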